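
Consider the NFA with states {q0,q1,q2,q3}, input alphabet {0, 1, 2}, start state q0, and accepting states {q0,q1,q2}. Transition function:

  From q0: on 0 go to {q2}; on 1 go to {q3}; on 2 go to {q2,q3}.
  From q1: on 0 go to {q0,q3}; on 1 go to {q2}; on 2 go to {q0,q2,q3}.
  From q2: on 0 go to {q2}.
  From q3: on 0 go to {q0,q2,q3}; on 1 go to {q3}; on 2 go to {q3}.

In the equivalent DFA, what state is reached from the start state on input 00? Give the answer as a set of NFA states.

{q2}

Start: {q0}.
δ(q0,0) = {q2}.
Union: {q2}.
After 0: {q2}.
δ(q2,0) = {q2}.
Union: {q2}.
After 0: {q2}.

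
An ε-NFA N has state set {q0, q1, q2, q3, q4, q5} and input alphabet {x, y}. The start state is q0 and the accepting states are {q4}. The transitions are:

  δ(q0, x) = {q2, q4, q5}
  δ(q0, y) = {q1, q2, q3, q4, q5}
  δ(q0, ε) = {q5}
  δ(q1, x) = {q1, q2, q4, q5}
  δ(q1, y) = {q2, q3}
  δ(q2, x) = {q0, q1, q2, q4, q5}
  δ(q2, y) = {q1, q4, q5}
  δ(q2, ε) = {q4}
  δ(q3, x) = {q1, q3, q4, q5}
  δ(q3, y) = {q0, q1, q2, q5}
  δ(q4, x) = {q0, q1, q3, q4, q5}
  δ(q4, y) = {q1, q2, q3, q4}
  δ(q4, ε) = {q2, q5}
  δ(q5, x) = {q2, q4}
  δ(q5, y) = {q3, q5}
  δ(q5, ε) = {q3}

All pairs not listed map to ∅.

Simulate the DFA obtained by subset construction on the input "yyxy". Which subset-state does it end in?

{q0, q1, q2, q3, q4, q5}

Start: {q0, q3, q5}.
δ(q0,y) = {q1, q2, q3, q4, q5}; δ(q3,y) = {q0, q1, q2, q5}; δ(q5,y) = {q3, q5}.
Union: {q0, q1, q2, q3, q4, q5}.
After y: {q0, q1, q2, q3, q4, q5}.
δ(q0,y) = {q1, q2, q3, q4, q5}; δ(q1,y) = {q2, q3}; δ(q2,y) = {q1, q4, q5}; δ(q3,y) = {q0, q1, q2, q5}; δ(q4,y) = {q1, q2, q3, q4}; δ(q5,y) = {q3, q5}.
Union: {q0, q1, q2, q3, q4, q5}.
After y: {q0, q1, q2, q3, q4, q5}.
δ(q0,x) = {q2, q4, q5}; δ(q1,x) = {q1, q2, q4, q5}; δ(q2,x) = {q0, q1, q2, q4, q5}; δ(q3,x) = {q1, q3, q4, q5}; δ(q4,x) = {q0, q1, q3, q4, q5}; δ(q5,x) = {q2, q4}.
Union: {q0, q1, q2, q3, q4, q5}.
After x: {q0, q1, q2, q3, q4, q5}.
δ(q0,y) = {q1, q2, q3, q4, q5}; δ(q1,y) = {q2, q3}; δ(q2,y) = {q1, q4, q5}; δ(q3,y) = {q0, q1, q2, q5}; δ(q4,y) = {q1, q2, q3, q4}; δ(q5,y) = {q3, q5}.
Union: {q0, q1, q2, q3, q4, q5}.
After y: {q0, q1, q2, q3, q4, q5}.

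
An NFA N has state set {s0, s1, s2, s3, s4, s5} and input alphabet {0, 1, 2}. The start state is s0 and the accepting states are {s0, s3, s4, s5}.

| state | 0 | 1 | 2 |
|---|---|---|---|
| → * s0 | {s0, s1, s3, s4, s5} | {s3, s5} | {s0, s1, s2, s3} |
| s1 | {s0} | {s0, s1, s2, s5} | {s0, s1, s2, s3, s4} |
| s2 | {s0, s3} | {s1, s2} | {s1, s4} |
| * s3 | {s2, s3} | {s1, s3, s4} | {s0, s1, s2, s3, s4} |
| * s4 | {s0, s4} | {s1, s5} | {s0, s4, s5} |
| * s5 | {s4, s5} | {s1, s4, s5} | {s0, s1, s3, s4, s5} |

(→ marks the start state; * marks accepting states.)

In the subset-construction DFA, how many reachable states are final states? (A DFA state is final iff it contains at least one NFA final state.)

10

Start state of the DFA: {s0}.
{s0} --0--> {s0, s1, s3, s4, s5}  [new]
{s0} --1--> {s3, s5}  [new]
{s0} --2--> {s0, s1, s2, s3}  [new]
{s0, s1, s3, s4, s5} --0--> {s0, s1, s2, s3, s4, s5}  [new]
{s0, s1, s3, s4, s5} --1--> {s0, s1, s2, s3, s4, s5}  [seen]
{s0, s1, s3, s4, s5} --2--> {s0, s1, s2, s3, s4, s5}  [seen]
{s3, s5} --0--> {s2, s3, s4, s5}  [new]
{s3, s5} --1--> {s1, s3, s4, s5}  [new]
{s3, s5} --2--> {s0, s1, s2, s3, s4, s5}  [seen]
{s0, s1, s2, s3} --0--> {s0, s1, s2, s3, s4, s5}  [seen]
{s0, s1, s2, s3} --1--> {s0, s1, s2, s3, s4, s5}  [seen]
{s0, s1, s2, s3} --2--> {s0, s1, s2, s3, s4}  [new]
{s0, s1, s2, s3, s4, s5} --0--> {s0, s1, s2, s3, s4, s5}  [seen]
{s0, s1, s2, s3, s4, s5} --1--> {s0, s1, s2, s3, s4, s5}  [seen]
{s0, s1, s2, s3, s4, s5} --2--> {s0, s1, s2, s3, s4, s5}  [seen]
{s2, s3, s4, s5} --0--> {s0, s2, s3, s4, s5}  [new]
{s2, s3, s4, s5} --1--> {s1, s2, s3, s4, s5}  [new]
{s2, s3, s4, s5} --2--> {s0, s1, s2, s3, s4, s5}  [seen]
{s1, s3, s4, s5} --0--> {s0, s2, s3, s4, s5}  [seen]
{s1, s3, s4, s5} --1--> {s0, s1, s2, s3, s4, s5}  [seen]
{s1, s3, s4, s5} --2--> {s0, s1, s2, s3, s4, s5}  [seen]
{s0, s1, s2, s3, s4} --0--> {s0, s1, s2, s3, s4, s5}  [seen]
{s0, s1, s2, s3, s4} --1--> {s0, s1, s2, s3, s4, s5}  [seen]
{s0, s1, s2, s3, s4} --2--> {s0, s1, s2, s3, s4, s5}  [seen]
{s0, s2, s3, s4, s5} --0--> {s0, s1, s2, s3, s4, s5}  [seen]
{s0, s2, s3, s4, s5} --1--> {s1, s2, s3, s4, s5}  [seen]
{s0, s2, s3, s4, s5} --2--> {s0, s1, s2, s3, s4, s5}  [seen]
{s1, s2, s3, s4, s5} --0--> {s0, s2, s3, s4, s5}  [seen]
{s1, s2, s3, s4, s5} --1--> {s0, s1, s2, s3, s4, s5}  [seen]
{s1, s2, s3, s4, s5} --2--> {s0, s1, s2, s3, s4, s5}  [seen]
Reachable DFA states: {s0}, {s0, s1, s3, s4, s5}, {s3, s5}, {s0, s1, s2, s3}, {s0, s1, s2, s3, s4, s5}, {s2, s3, s4, s5}, {s1, s3, s4, s5}, {s0, s1, s2, s3, s4}, {s0, s2, s3, s4, s5}, {s1, s2, s3, s4, s5}.
Accepting DFA states (contain an NFA accepting state): {s0}, {s0, s1, s3, s4, s5}, {s3, s5}, {s0, s1, s2, s3}, {s0, s1, s2, s3, s4, s5}, {s2, s3, s4, s5}, {s1, s3, s4, s5}, {s0, s1, s2, s3, s4}, {s0, s2, s3, s4, s5}, {s1, s2, s3, s4, s5}.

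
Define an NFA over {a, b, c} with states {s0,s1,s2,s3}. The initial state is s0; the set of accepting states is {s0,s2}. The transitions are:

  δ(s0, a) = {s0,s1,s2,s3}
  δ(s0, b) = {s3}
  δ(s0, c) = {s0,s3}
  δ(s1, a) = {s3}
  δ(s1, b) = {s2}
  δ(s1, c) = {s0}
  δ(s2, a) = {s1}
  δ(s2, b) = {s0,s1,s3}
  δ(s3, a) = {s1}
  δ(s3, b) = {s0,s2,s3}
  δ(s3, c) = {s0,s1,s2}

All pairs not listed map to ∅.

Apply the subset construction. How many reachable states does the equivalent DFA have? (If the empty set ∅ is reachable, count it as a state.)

10

Start state of the DFA: {s0}.
{s0} --a--> {s0,s1,s2,s3}  [new]
{s0} --b--> {s3}  [new]
{s0} --c--> {s0,s3}  [new]
{s0,s1,s2,s3} --a--> {s0,s1,s2,s3}  [seen]
{s0,s1,s2,s3} --b--> {s0,s1,s2,s3}  [seen]
{s0,s1,s2,s3} --c--> {s0,s1,s2,s3}  [seen]
{s3} --a--> {s1}  [new]
{s3} --b--> {s0,s2,s3}  [new]
{s3} --c--> {s0,s1,s2}  [new]
{s0,s3} --a--> {s0,s1,s2,s3}  [seen]
{s0,s3} --b--> {s0,s2,s3}  [seen]
{s0,s3} --c--> {s0,s1,s2,s3}  [seen]
{s1} --a--> {s3}  [seen]
{s1} --b--> {s2}  [new]
{s1} --c--> {s0}  [seen]
{s0,s2,s3} --a--> {s0,s1,s2,s3}  [seen]
{s0,s2,s3} --b--> {s0,s1,s2,s3}  [seen]
{s0,s2,s3} --c--> {s0,s1,s2,s3}  [seen]
{s0,s1,s2} --a--> {s0,s1,s2,s3}  [seen]
{s0,s1,s2} --b--> {s0,s1,s2,s3}  [seen]
{s0,s1,s2} --c--> {s0,s3}  [seen]
{s2} --a--> {s1}  [seen]
{s2} --b--> {s0,s1,s3}  [new]
{s2} --c--> ∅  [new]
{s0,s1,s3} --a--> {s0,s1,s2,s3}  [seen]
{s0,s1,s3} --b--> {s0,s2,s3}  [seen]
{s0,s1,s3} --c--> {s0,s1,s2,s3}  [seen]
∅ --a--> ∅  [seen]
∅ --b--> ∅  [seen]
∅ --c--> ∅  [seen]
Reachable DFA states: {s0}, {s0,s1,s2,s3}, {s3}, {s0,s3}, {s1}, {s0,s2,s3}, {s0,s1,s2}, {s2}, {s0,s1,s3}, ∅.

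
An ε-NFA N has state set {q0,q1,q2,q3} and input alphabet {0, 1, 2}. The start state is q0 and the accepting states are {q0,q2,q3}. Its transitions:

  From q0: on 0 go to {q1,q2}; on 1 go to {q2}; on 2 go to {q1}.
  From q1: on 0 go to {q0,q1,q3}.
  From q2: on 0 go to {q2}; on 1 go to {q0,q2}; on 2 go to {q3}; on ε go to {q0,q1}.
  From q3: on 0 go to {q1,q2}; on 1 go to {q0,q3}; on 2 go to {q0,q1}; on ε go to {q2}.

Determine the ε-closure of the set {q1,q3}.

Begin with {q1,q3}.
q3 →ε {q2}; add q2.
q2 →ε {q0,q1}; add q0.
ε-closure = {q0,q1,q2,q3}.

{q0,q1,q2,q3}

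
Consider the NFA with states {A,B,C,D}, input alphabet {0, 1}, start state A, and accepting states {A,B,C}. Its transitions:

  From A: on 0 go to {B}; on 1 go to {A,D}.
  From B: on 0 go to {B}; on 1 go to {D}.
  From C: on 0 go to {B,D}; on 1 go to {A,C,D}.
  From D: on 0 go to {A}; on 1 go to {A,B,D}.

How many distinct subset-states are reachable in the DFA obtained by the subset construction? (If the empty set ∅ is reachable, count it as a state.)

6

Start state of the DFA: {A}.
{A} --0--> {B}  [new]
{A} --1--> {A,D}  [new]
{B} --0--> {B}  [seen]
{B} --1--> {D}  [new]
{A,D} --0--> {A,B}  [new]
{A,D} --1--> {A,B,D}  [new]
{D} --0--> {A}  [seen]
{D} --1--> {A,B,D}  [seen]
{A,B} --0--> {B}  [seen]
{A,B} --1--> {A,D}  [seen]
{A,B,D} --0--> {A,B}  [seen]
{A,B,D} --1--> {A,B,D}  [seen]
Reachable DFA states: {A}, {B}, {A,D}, {D}, {A,B}, {A,B,D}.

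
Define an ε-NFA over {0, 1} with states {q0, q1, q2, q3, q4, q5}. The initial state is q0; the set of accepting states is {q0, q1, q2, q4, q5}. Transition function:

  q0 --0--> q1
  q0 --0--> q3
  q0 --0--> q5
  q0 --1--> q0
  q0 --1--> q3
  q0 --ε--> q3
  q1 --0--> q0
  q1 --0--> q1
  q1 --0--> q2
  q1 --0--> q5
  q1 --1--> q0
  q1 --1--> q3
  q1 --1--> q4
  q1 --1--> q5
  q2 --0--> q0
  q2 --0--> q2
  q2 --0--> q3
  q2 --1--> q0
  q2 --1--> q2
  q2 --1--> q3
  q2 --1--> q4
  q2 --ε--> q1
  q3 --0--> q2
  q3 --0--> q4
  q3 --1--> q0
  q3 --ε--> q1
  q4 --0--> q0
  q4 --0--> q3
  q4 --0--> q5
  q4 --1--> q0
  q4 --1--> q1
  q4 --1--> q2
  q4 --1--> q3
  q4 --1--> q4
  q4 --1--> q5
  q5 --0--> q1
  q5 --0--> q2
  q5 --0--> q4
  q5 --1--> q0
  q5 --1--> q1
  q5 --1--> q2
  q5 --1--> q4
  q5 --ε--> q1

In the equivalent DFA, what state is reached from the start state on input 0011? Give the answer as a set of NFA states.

Start: {q0, q1, q3}.
δ(q0,0) = {q1, q3, q5}; δ(q1,0) = {q0, q1, q2, q5}; δ(q3,0) = {q2, q4}.
Union: {q0, q1, q2, q3, q4, q5}.
After 0: {q0, q1, q2, q3, q4, q5}.
δ(q0,0) = {q1, q3, q5}; δ(q1,0) = {q0, q1, q2, q5}; δ(q2,0) = {q0, q2, q3}; δ(q3,0) = {q2, q4}; δ(q4,0) = {q0, q3, q5}; δ(q5,0) = {q1, q2, q4}.
Union: {q0, q1, q2, q3, q4, q5}.
After 0: {q0, q1, q2, q3, q4, q5}.
δ(q0,1) = {q0, q3}; δ(q1,1) = {q0, q3, q4, q5}; δ(q2,1) = {q0, q2, q3, q4}; δ(q3,1) = {q0}; δ(q4,1) = {q0, q1, q2, q3, q4, q5}; δ(q5,1) = {q0, q1, q2, q4}.
Union: {q0, q1, q2, q3, q4, q5}.
After 1: {q0, q1, q2, q3, q4, q5}.
δ(q0,1) = {q0, q3}; δ(q1,1) = {q0, q3, q4, q5}; δ(q2,1) = {q0, q2, q3, q4}; δ(q3,1) = {q0}; δ(q4,1) = {q0, q1, q2, q3, q4, q5}; δ(q5,1) = {q0, q1, q2, q4}.
Union: {q0, q1, q2, q3, q4, q5}.
After 1: {q0, q1, q2, q3, q4, q5}.

{q0, q1, q2, q3, q4, q5}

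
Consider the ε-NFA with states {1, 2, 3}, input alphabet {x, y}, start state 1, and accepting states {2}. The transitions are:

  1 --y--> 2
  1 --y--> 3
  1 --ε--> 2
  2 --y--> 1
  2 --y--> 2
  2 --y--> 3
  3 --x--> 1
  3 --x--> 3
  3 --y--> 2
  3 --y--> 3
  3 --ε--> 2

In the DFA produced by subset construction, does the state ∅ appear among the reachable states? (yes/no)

yes

Start state of the DFA: {1, 2} (ε-closure of the NFA start).
{1, 2} --x--> ∅  [new]
{1, 2} --y--> {1, 2, 3}  [new]
∅ --x--> ∅  [seen]
∅ --y--> ∅  [seen]
{1, 2, 3} --x--> {1, 2, 3}  [seen]
{1, 2, 3} --y--> {1, 2, 3}  [seen]
Reachable DFA states: {1, 2}, ∅, {1, 2, 3}.
∅ is among them.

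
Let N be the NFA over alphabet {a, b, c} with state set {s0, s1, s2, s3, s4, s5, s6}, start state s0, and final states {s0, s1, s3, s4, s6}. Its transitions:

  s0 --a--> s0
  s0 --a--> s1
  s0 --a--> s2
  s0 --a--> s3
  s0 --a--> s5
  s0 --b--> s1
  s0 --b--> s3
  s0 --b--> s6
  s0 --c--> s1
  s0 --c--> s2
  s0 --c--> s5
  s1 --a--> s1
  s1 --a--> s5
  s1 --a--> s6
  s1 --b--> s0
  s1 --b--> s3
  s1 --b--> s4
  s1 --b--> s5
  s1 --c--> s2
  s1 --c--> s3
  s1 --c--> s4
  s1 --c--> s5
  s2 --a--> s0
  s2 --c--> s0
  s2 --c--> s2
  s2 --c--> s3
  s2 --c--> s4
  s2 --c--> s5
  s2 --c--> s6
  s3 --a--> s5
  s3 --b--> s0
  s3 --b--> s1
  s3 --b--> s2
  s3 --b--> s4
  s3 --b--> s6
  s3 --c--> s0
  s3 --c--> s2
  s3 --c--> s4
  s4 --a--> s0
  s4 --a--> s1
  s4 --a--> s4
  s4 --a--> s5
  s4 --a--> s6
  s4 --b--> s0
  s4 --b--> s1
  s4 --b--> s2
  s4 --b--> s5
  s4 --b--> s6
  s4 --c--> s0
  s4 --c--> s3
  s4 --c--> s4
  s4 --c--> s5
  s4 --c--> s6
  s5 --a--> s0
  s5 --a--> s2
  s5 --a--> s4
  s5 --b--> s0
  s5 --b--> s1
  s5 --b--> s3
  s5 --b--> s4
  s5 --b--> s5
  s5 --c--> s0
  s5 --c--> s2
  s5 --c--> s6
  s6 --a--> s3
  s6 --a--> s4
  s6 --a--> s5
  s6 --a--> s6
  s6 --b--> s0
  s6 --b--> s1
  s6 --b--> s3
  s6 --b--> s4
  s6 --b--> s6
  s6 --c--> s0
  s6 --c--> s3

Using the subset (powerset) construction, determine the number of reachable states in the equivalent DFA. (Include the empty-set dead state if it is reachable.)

10

Start state of the DFA: {s0}.
{s0} --a--> {s0, s1, s2, s3, s5}  [new]
{s0} --b--> {s1, s3, s6}  [new]
{s0} --c--> {s1, s2, s5}  [new]
{s0, s1, s2, s3, s5} --a--> {s0, s1, s2, s3, s4, s5, s6}  [new]
{s0, s1, s2, s3, s5} --b--> {s0, s1, s2, s3, s4, s5, s6}  [seen]
{s0, s1, s2, s3, s5} --c--> {s0, s1, s2, s3, s4, s5, s6}  [seen]
{s1, s3, s6} --a--> {s1, s3, s4, s5, s6}  [new]
{s1, s3, s6} --b--> {s0, s1, s2, s3, s4, s5, s6}  [seen]
{s1, s3, s6} --c--> {s0, s2, s3, s4, s5}  [new]
{s1, s2, s5} --a--> {s0, s1, s2, s4, s5, s6}  [new]
{s1, s2, s5} --b--> {s0, s1, s3, s4, s5}  [new]
{s1, s2, s5} --c--> {s0, s2, s3, s4, s5, s6}  [new]
{s0, s1, s2, s3, s4, s5, s6} --a--> {s0, s1, s2, s3, s4, s5, s6}  [seen]
{s0, s1, s2, s3, s4, s5, s6} --b--> {s0, s1, s2, s3, s4, s5, s6}  [seen]
{s0, s1, s2, s3, s4, s5, s6} --c--> {s0, s1, s2, s3, s4, s5, s6}  [seen]
{s1, s3, s4, s5, s6} --a--> {s0, s1, s2, s3, s4, s5, s6}  [seen]
{s1, s3, s4, s5, s6} --b--> {s0, s1, s2, s3, s4, s5, s6}  [seen]
{s1, s3, s4, s5, s6} --c--> {s0, s2, s3, s4, s5, s6}  [seen]
{s0, s2, s3, s4, s5} --a--> {s0, s1, s2, s3, s4, s5, s6}  [seen]
{s0, s2, s3, s4, s5} --b--> {s0, s1, s2, s3, s4, s5, s6}  [seen]
{s0, s2, s3, s4, s5} --c--> {s0, s1, s2, s3, s4, s5, s6}  [seen]
{s0, s1, s2, s4, s5, s6} --a--> {s0, s1, s2, s3, s4, s5, s6}  [seen]
{s0, s1, s2, s4, s5, s6} --b--> {s0, s1, s2, s3, s4, s5, s6}  [seen]
{s0, s1, s2, s4, s5, s6} --c--> {s0, s1, s2, s3, s4, s5, s6}  [seen]
{s0, s1, s3, s4, s5} --a--> {s0, s1, s2, s3, s4, s5, s6}  [seen]
{s0, s1, s3, s4, s5} --b--> {s0, s1, s2, s3, s4, s5, s6}  [seen]
{s0, s1, s3, s4, s5} --c--> {s0, s1, s2, s3, s4, s5, s6}  [seen]
{s0, s2, s3, s4, s5, s6} --a--> {s0, s1, s2, s3, s4, s5, s6}  [seen]
{s0, s2, s3, s4, s5, s6} --b--> {s0, s1, s2, s3, s4, s5, s6}  [seen]
{s0, s2, s3, s4, s5, s6} --c--> {s0, s1, s2, s3, s4, s5, s6}  [seen]
Reachable DFA states: {s0}, {s0, s1, s2, s3, s5}, {s1, s3, s6}, {s1, s2, s5}, {s0, s1, s2, s3, s4, s5, s6}, {s1, s3, s4, s5, s6}, {s0, s2, s3, s4, s5}, {s0, s1, s2, s4, s5, s6}, {s0, s1, s3, s4, s5}, {s0, s2, s3, s4, s5, s6}.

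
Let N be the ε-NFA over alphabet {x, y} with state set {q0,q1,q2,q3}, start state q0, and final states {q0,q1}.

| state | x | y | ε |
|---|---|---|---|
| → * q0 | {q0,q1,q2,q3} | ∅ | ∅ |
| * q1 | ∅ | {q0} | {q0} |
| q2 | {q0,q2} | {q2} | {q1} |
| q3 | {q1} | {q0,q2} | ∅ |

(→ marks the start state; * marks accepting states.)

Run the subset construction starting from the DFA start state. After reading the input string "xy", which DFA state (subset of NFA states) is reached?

{q0,q1,q2}

Start: {q0}.
δ(q0,x) = {q0,q1,q2,q3}.
Union: {q0,q1,q2,q3}.
After x: {q0,q1,q2,q3}.
δ(q0,y) = ∅; δ(q1,y) = {q0}; δ(q2,y) = {q2}; δ(q3,y) = {q0,q2}.
Union: {q0,q2}.
ε-closure gives {q0,q1,q2}.
After y: {q0,q1,q2}.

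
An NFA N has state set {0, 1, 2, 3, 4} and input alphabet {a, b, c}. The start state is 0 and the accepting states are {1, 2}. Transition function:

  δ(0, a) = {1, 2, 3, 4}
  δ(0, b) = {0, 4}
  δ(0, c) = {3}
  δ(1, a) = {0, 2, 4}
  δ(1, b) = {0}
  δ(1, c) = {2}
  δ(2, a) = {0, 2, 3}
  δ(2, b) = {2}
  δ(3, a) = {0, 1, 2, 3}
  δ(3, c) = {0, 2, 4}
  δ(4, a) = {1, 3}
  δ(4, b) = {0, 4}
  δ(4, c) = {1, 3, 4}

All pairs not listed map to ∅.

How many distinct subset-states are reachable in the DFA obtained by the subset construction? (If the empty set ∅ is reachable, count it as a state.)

10

Start state of the DFA: {0}.
{0} --a--> {1, 2, 3, 4}  [new]
{0} --b--> {0, 4}  [new]
{0} --c--> {3}  [new]
{1, 2, 3, 4} --a--> {0, 1, 2, 3, 4}  [new]
{1, 2, 3, 4} --b--> {0, 2, 4}  [new]
{1, 2, 3, 4} --c--> {0, 1, 2, 3, 4}  [seen]
{0, 4} --a--> {1, 2, 3, 4}  [seen]
{0, 4} --b--> {0, 4}  [seen]
{0, 4} --c--> {1, 3, 4}  [new]
{3} --a--> {0, 1, 2, 3}  [new]
{3} --b--> ∅  [new]
{3} --c--> {0, 2, 4}  [seen]
{0, 1, 2, 3, 4} --a--> {0, 1, 2, 3, 4}  [seen]
{0, 1, 2, 3, 4} --b--> {0, 2, 4}  [seen]
{0, 1, 2, 3, 4} --c--> {0, 1, 2, 3, 4}  [seen]
{0, 2, 4} --a--> {0, 1, 2, 3, 4}  [seen]
{0, 2, 4} --b--> {0, 2, 4}  [seen]
{0, 2, 4} --c--> {1, 3, 4}  [seen]
{1, 3, 4} --a--> {0, 1, 2, 3, 4}  [seen]
{1, 3, 4} --b--> {0, 4}  [seen]
{1, 3, 4} --c--> {0, 1, 2, 3, 4}  [seen]
{0, 1, 2, 3} --a--> {0, 1, 2, 3, 4}  [seen]
{0, 1, 2, 3} --b--> {0, 2, 4}  [seen]
{0, 1, 2, 3} --c--> {0, 2, 3, 4}  [new]
∅ --a--> ∅  [seen]
∅ --b--> ∅  [seen]
∅ --c--> ∅  [seen]
{0, 2, 3, 4} --a--> {0, 1, 2, 3, 4}  [seen]
{0, 2, 3, 4} --b--> {0, 2, 4}  [seen]
{0, 2, 3, 4} --c--> {0, 1, 2, 3, 4}  [seen]
Reachable DFA states: {0}, {1, 2, 3, 4}, {0, 4}, {3}, {0, 1, 2, 3, 4}, {0, 2, 4}, {1, 3, 4}, {0, 1, 2, 3}, ∅, {0, 2, 3, 4}.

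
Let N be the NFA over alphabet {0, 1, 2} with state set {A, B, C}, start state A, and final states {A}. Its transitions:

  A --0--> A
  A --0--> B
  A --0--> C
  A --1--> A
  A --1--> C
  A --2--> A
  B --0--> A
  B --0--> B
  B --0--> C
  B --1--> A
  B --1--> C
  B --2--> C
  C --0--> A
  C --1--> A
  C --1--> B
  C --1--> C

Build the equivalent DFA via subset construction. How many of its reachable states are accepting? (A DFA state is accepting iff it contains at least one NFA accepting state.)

3

Start state of the DFA: {A}.
{A} --0--> {A, B, C}  [new]
{A} --1--> {A, C}  [new]
{A} --2--> {A}  [seen]
{A, B, C} --0--> {A, B, C}  [seen]
{A, B, C} --1--> {A, B, C}  [seen]
{A, B, C} --2--> {A, C}  [seen]
{A, C} --0--> {A, B, C}  [seen]
{A, C} --1--> {A, B, C}  [seen]
{A, C} --2--> {A}  [seen]
Reachable DFA states: {A}, {A, B, C}, {A, C}.
Accepting DFA states (contain an NFA accepting state): {A}, {A, B, C}, {A, C}.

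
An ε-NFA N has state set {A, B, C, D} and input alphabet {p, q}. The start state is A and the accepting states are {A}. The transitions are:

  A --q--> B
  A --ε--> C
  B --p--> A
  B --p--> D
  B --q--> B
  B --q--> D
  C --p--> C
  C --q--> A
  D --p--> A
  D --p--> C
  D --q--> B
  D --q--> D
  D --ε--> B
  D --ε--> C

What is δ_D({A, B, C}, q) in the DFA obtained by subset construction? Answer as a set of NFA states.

δ(A,q) = {B}; δ(B,q) = {B, D}; δ(C,q) = {A}.
Union: {A, B, D}.
ε-closure gives {A, B, C, D}.

{A, B, C, D}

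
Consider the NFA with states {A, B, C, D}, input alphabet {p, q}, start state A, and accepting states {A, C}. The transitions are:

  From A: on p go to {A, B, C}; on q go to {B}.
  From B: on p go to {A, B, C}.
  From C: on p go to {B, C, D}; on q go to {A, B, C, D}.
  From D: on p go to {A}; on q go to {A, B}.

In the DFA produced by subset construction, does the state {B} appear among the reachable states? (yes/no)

Start state of the DFA: {A}.
{A} --p--> {A, B, C}  [new]
{A} --q--> {B}  [new]
{A, B, C} --p--> {A, B, C, D}  [new]
{A, B, C} --q--> {A, B, C, D}  [seen]
{B} --p--> {A, B, C}  [seen]
{B} --q--> ∅  [new]
{A, B, C, D} --p--> {A, B, C, D}  [seen]
{A, B, C, D} --q--> {A, B, C, D}  [seen]
∅ --p--> ∅  [seen]
∅ --q--> ∅  [seen]
Reachable DFA states: {A}, {A, B, C}, {B}, {A, B, C, D}, ∅.
{B} is among them.

yes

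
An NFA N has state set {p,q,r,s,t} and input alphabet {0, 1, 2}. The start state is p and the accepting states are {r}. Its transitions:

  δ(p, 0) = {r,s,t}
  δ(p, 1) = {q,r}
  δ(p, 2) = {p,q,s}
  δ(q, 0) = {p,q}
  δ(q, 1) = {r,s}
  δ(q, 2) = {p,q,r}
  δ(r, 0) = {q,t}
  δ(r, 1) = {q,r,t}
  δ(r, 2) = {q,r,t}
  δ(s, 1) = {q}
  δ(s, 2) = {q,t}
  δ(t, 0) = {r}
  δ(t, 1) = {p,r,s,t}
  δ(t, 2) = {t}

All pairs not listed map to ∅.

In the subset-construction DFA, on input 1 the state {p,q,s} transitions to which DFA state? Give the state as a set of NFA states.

δ(p,1) = {q,r}; δ(q,1) = {r,s}; δ(s,1) = {q}.
Union: {q,r,s}.

{q,r,s}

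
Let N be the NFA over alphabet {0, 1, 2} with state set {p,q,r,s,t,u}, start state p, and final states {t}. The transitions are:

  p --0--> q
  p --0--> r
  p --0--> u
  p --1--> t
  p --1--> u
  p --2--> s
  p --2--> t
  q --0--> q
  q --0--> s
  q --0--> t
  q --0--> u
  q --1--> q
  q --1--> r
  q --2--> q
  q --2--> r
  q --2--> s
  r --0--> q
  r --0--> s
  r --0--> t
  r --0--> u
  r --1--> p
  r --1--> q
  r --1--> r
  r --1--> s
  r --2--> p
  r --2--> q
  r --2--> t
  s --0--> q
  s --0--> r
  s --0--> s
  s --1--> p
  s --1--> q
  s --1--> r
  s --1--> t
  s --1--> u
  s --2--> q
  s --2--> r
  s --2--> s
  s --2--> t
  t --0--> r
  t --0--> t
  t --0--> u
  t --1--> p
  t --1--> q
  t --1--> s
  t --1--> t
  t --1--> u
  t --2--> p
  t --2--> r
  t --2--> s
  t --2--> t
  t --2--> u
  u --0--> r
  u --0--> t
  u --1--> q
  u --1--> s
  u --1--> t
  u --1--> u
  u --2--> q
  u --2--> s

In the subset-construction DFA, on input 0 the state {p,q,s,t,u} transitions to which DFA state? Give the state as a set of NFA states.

δ(p,0) = {q,r,u}; δ(q,0) = {q,s,t,u}; δ(s,0) = {q,r,s}; δ(t,0) = {r,t,u}; δ(u,0) = {r,t}.
Union: {q,r,s,t,u}.

{q,r,s,t,u}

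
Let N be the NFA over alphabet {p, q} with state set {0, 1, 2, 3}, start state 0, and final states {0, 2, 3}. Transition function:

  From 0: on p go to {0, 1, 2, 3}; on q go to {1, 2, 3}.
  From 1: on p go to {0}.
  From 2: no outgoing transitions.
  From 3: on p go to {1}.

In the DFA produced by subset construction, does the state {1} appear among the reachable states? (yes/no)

no

Start state of the DFA: {0}.
{0} --p--> {0, 1, 2, 3}  [new]
{0} --q--> {1, 2, 3}  [new]
{0, 1, 2, 3} --p--> {0, 1, 2, 3}  [seen]
{0, 1, 2, 3} --q--> {1, 2, 3}  [seen]
{1, 2, 3} --p--> {0, 1}  [new]
{1, 2, 3} --q--> ∅  [new]
{0, 1} --p--> {0, 1, 2, 3}  [seen]
{0, 1} --q--> {1, 2, 3}  [seen]
∅ --p--> ∅  [seen]
∅ --q--> ∅  [seen]
Reachable DFA states: {0}, {0, 1, 2, 3}, {1, 2, 3}, {0, 1}, ∅.
{1} is not among them.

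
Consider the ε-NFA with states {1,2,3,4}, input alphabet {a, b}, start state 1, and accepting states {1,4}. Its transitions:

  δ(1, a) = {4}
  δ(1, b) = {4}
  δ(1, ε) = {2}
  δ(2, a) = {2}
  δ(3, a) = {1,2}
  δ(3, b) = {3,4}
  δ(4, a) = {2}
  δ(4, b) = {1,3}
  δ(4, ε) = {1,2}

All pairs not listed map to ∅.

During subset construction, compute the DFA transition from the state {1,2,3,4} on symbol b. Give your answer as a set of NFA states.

{1,2,3,4}

δ(1,b) = {4}; δ(2,b) = ∅; δ(3,b) = {3,4}; δ(4,b) = {1,3}.
Union: {1,3,4}.
ε-closure gives {1,2,3,4}.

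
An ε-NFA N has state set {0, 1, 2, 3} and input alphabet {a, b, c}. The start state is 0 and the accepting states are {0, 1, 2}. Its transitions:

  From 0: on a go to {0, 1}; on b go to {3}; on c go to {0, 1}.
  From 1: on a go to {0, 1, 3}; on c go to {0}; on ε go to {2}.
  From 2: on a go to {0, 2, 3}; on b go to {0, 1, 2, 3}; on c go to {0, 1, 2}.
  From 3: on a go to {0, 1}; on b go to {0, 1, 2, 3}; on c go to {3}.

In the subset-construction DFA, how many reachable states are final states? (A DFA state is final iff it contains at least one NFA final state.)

3

Start state of the DFA: {0} (ε-closure of the NFA start).
{0} --a--> {0, 1, 2}  [new]
{0} --b--> {3}  [new]
{0} --c--> {0, 1, 2}  [seen]
{0, 1, 2} --a--> {0, 1, 2, 3}  [new]
{0, 1, 2} --b--> {0, 1, 2, 3}  [seen]
{0, 1, 2} --c--> {0, 1, 2}  [seen]
{3} --a--> {0, 1, 2}  [seen]
{3} --b--> {0, 1, 2, 3}  [seen]
{3} --c--> {3}  [seen]
{0, 1, 2, 3} --a--> {0, 1, 2, 3}  [seen]
{0, 1, 2, 3} --b--> {0, 1, 2, 3}  [seen]
{0, 1, 2, 3} --c--> {0, 1, 2, 3}  [seen]
Reachable DFA states: {0}, {0, 1, 2}, {3}, {0, 1, 2, 3}.
Accepting DFA states (contain an NFA accepting state): {0}, {0, 1, 2}, {0, 1, 2, 3}.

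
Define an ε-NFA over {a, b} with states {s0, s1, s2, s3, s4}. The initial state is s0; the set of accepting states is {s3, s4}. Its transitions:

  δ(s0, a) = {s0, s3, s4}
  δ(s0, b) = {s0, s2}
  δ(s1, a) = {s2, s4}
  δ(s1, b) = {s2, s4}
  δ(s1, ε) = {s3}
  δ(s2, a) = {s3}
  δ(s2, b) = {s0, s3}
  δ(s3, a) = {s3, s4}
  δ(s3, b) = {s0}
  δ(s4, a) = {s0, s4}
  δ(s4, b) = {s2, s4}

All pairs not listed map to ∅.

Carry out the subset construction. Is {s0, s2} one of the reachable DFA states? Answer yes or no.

yes

Start state of the DFA: {s0} (ε-closure of the NFA start).
{s0} --a--> {s0, s3, s4}  [new]
{s0} --b--> {s0, s2}  [new]
{s0, s3, s4} --a--> {s0, s3, s4}  [seen]
{s0, s3, s4} --b--> {s0, s2, s4}  [new]
{s0, s2} --a--> {s0, s3, s4}  [seen]
{s0, s2} --b--> {s0, s2, s3}  [new]
{s0, s2, s4} --a--> {s0, s3, s4}  [seen]
{s0, s2, s4} --b--> {s0, s2, s3, s4}  [new]
{s0, s2, s3} --a--> {s0, s3, s4}  [seen]
{s0, s2, s3} --b--> {s0, s2, s3}  [seen]
{s0, s2, s3, s4} --a--> {s0, s3, s4}  [seen]
{s0, s2, s3, s4} --b--> {s0, s2, s3, s4}  [seen]
Reachable DFA states: {s0}, {s0, s3, s4}, {s0, s2}, {s0, s2, s4}, {s0, s2, s3}, {s0, s2, s3, s4}.
{s0, s2} is among them.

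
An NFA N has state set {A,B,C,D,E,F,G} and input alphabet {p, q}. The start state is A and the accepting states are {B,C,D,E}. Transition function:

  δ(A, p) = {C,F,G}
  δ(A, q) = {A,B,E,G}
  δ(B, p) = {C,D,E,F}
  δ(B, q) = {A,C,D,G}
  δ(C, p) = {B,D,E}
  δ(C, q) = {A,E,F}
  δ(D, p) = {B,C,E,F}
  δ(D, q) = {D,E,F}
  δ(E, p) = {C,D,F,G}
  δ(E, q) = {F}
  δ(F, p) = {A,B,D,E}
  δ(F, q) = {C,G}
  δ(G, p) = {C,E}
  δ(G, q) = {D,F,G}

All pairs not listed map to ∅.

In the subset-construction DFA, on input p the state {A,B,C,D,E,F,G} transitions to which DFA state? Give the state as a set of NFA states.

{A,B,C,D,E,F,G}

δ(A,p) = {C,F,G}; δ(B,p) = {C,D,E,F}; δ(C,p) = {B,D,E}; δ(D,p) = {B,C,E,F}; δ(E,p) = {C,D,F,G}; δ(F,p) = {A,B,D,E}; δ(G,p) = {C,E}.
Union: {A,B,C,D,E,F,G}.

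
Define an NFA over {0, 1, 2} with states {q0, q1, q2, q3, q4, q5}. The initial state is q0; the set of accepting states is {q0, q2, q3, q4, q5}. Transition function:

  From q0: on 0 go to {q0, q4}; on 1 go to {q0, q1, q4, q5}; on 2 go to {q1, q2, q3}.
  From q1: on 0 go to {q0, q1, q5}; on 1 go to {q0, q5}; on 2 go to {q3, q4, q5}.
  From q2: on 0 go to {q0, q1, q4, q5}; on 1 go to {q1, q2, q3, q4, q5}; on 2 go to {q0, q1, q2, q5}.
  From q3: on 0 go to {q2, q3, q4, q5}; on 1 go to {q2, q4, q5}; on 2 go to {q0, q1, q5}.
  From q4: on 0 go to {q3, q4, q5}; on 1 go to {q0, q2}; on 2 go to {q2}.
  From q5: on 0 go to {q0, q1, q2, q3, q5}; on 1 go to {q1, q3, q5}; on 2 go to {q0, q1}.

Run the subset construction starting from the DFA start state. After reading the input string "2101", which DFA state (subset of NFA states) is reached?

Start: {q0}.
δ(q0,2) = {q1, q2, q3}.
Union: {q1, q2, q3}.
After 2: {q1, q2, q3}.
δ(q1,1) = {q0, q5}; δ(q2,1) = {q1, q2, q3, q4, q5}; δ(q3,1) = {q2, q4, q5}.
Union: {q0, q1, q2, q3, q4, q5}.
After 1: {q0, q1, q2, q3, q4, q5}.
δ(q0,0) = {q0, q4}; δ(q1,0) = {q0, q1, q5}; δ(q2,0) = {q0, q1, q4, q5}; δ(q3,0) = {q2, q3, q4, q5}; δ(q4,0) = {q3, q4, q5}; δ(q5,0) = {q0, q1, q2, q3, q5}.
Union: {q0, q1, q2, q3, q4, q5}.
After 0: {q0, q1, q2, q3, q4, q5}.
δ(q0,1) = {q0, q1, q4, q5}; δ(q1,1) = {q0, q5}; δ(q2,1) = {q1, q2, q3, q4, q5}; δ(q3,1) = {q2, q4, q5}; δ(q4,1) = {q0, q2}; δ(q5,1) = {q1, q3, q5}.
Union: {q0, q1, q2, q3, q4, q5}.
After 1: {q0, q1, q2, q3, q4, q5}.

{q0, q1, q2, q3, q4, q5}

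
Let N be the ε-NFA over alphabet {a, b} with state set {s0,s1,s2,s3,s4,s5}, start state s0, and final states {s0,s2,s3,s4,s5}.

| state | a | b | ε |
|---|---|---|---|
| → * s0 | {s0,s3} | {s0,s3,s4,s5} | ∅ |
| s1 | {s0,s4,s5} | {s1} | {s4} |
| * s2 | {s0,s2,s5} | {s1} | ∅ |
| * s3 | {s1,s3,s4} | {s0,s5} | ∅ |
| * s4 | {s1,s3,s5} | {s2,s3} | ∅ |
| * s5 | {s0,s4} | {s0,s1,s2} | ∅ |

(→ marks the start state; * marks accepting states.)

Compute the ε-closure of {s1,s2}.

Begin with {s1,s2}.
s1 →ε {s4}; add s4.
ε-closure = {s1,s2,s4}.

{s1,s2,s4}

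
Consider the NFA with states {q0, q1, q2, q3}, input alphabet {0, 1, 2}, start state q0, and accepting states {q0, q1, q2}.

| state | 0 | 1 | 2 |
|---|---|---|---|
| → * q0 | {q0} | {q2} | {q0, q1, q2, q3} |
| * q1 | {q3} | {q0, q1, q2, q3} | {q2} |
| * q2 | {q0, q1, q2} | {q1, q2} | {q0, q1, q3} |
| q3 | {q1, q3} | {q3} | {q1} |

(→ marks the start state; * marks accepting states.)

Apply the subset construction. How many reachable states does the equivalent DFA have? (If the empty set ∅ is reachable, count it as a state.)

6

Start state of the DFA: {q0}.
{q0} --0--> {q0}  [seen]
{q0} --1--> {q2}  [new]
{q0} --2--> {q0, q1, q2, q3}  [new]
{q2} --0--> {q0, q1, q2}  [new]
{q2} --1--> {q1, q2}  [new]
{q2} --2--> {q0, q1, q3}  [new]
{q0, q1, q2, q3} --0--> {q0, q1, q2, q3}  [seen]
{q0, q1, q2, q3} --1--> {q0, q1, q2, q3}  [seen]
{q0, q1, q2, q3} --2--> {q0, q1, q2, q3}  [seen]
{q0, q1, q2} --0--> {q0, q1, q2, q3}  [seen]
{q0, q1, q2} --1--> {q0, q1, q2, q3}  [seen]
{q0, q1, q2} --2--> {q0, q1, q2, q3}  [seen]
{q1, q2} --0--> {q0, q1, q2, q3}  [seen]
{q1, q2} --1--> {q0, q1, q2, q3}  [seen]
{q1, q2} --2--> {q0, q1, q2, q3}  [seen]
{q0, q1, q3} --0--> {q0, q1, q3}  [seen]
{q0, q1, q3} --1--> {q0, q1, q2, q3}  [seen]
{q0, q1, q3} --2--> {q0, q1, q2, q3}  [seen]
Reachable DFA states: {q0}, {q2}, {q0, q1, q2, q3}, {q0, q1, q2}, {q1, q2}, {q0, q1, q3}.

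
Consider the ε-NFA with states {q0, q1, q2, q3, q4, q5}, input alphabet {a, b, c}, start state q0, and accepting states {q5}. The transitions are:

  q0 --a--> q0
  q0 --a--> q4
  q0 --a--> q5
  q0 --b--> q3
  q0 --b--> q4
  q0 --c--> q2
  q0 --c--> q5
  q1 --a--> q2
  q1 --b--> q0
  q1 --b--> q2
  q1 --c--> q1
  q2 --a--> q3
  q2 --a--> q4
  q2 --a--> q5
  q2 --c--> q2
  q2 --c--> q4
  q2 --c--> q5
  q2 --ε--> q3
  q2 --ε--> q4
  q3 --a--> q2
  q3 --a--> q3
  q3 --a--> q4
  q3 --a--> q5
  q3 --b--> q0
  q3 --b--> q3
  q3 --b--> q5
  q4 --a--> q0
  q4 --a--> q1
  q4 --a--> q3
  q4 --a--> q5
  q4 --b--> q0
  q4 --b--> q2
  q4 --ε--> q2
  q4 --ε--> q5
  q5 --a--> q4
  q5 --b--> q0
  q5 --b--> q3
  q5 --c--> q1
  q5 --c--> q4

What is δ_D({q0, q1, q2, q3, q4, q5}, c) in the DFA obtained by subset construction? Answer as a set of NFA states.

{q1, q2, q3, q4, q5}

δ(q0,c) = {q2, q5}; δ(q1,c) = {q1}; δ(q2,c) = {q2, q4, q5}; δ(q3,c) = ∅; δ(q4,c) = ∅; δ(q5,c) = {q1, q4}.
Union: {q1, q2, q4, q5}.
ε-closure gives {q1, q2, q3, q4, q5}.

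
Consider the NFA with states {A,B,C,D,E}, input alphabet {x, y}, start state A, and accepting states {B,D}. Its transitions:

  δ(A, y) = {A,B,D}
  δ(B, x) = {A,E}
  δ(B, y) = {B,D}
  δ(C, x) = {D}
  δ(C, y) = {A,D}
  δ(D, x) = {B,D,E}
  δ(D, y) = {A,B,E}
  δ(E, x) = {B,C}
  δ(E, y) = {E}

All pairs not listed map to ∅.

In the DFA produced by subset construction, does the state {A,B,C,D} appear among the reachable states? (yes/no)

Start state of the DFA: {A}.
{A} --x--> ∅  [new]
{A} --y--> {A,B,D}  [new]
∅ --x--> ∅  [seen]
∅ --y--> ∅  [seen]
{A,B,D} --x--> {A,B,D,E}  [new]
{A,B,D} --y--> {A,B,D,E}  [seen]
{A,B,D,E} --x--> {A,B,C,D,E}  [new]
{A,B,D,E} --y--> {A,B,D,E}  [seen]
{A,B,C,D,E} --x--> {A,B,C,D,E}  [seen]
{A,B,C,D,E} --y--> {A,B,D,E}  [seen]
Reachable DFA states: {A}, ∅, {A,B,D}, {A,B,D,E}, {A,B,C,D,E}.
{A,B,C,D} is not among them.

no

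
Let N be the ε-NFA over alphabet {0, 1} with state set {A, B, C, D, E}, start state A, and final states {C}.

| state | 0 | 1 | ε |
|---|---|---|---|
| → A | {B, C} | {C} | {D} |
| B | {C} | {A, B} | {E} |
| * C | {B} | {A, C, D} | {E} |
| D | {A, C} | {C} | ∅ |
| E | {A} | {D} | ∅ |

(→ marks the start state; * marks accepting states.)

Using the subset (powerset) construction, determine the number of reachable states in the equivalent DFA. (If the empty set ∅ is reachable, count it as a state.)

Start state of the DFA: {A, D} (ε-closure of the NFA start).
{A, D} --0--> {A, B, C, D, E}  [new]
{A, D} --1--> {C, E}  [new]
{A, B, C, D, E} --0--> {A, B, C, D, E}  [seen]
{A, B, C, D, E} --1--> {A, B, C, D, E}  [seen]
{C, E} --0--> {A, B, D, E}  [new]
{C, E} --1--> {A, C, D, E}  [new]
{A, B, D, E} --0--> {A, B, C, D, E}  [seen]
{A, B, D, E} --1--> {A, B, C, D, E}  [seen]
{A, C, D, E} --0--> {A, B, C, D, E}  [seen]
{A, C, D, E} --1--> {A, C, D, E}  [seen]
Reachable DFA states: {A, D}, {A, B, C, D, E}, {C, E}, {A, B, D, E}, {A, C, D, E}.

5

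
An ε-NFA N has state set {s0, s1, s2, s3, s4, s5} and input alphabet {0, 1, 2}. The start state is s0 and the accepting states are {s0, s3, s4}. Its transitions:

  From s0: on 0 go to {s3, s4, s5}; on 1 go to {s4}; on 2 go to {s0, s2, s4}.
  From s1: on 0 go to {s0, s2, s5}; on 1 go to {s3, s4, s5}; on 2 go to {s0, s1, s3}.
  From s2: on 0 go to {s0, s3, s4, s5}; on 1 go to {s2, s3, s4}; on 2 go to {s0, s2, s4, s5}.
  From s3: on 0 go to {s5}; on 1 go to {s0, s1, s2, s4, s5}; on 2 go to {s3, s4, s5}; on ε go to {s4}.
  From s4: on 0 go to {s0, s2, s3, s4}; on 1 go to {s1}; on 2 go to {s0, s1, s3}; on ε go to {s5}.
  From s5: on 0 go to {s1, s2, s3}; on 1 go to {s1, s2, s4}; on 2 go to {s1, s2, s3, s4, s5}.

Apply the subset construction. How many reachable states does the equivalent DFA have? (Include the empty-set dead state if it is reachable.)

Start state of the DFA: {s0} (ε-closure of the NFA start).
{s0} --0--> {s3, s4, s5}  [new]
{s0} --1--> {s4, s5}  [new]
{s0} --2--> {s0, s2, s4, s5}  [new]
{s3, s4, s5} --0--> {s0, s1, s2, s3, s4, s5}  [new]
{s3, s4, s5} --1--> {s0, s1, s2, s4, s5}  [new]
{s3, s4, s5} --2--> {s0, s1, s2, s3, s4, s5}  [seen]
{s4, s5} --0--> {s0, s1, s2, s3, s4, s5}  [seen]
{s4, s5} --1--> {s1, s2, s4, s5}  [new]
{s4, s5} --2--> {s0, s1, s2, s3, s4, s5}  [seen]
{s0, s2, s4, s5} --0--> {s0, s1, s2, s3, s4, s5}  [seen]
{s0, s2, s4, s5} --1--> {s1, s2, s3, s4, s5}  [new]
{s0, s2, s4, s5} --2--> {s0, s1, s2, s3, s4, s5}  [seen]
{s0, s1, s2, s3, s4, s5} --0--> {s0, s1, s2, s3, s4, s5}  [seen]
{s0, s1, s2, s3, s4, s5} --1--> {s0, s1, s2, s3, s4, s5}  [seen]
{s0, s1, s2, s3, s4, s5} --2--> {s0, s1, s2, s3, s4, s5}  [seen]
{s0, s1, s2, s4, s5} --0--> {s0, s1, s2, s3, s4, s5}  [seen]
{s0, s1, s2, s4, s5} --1--> {s1, s2, s3, s4, s5}  [seen]
{s0, s1, s2, s4, s5} --2--> {s0, s1, s2, s3, s4, s5}  [seen]
{s1, s2, s4, s5} --0--> {s0, s1, s2, s3, s4, s5}  [seen]
{s1, s2, s4, s5} --1--> {s1, s2, s3, s4, s5}  [seen]
{s1, s2, s4, s5} --2--> {s0, s1, s2, s3, s4, s5}  [seen]
{s1, s2, s3, s4, s5} --0--> {s0, s1, s2, s3, s4, s5}  [seen]
{s1, s2, s3, s4, s5} --1--> {s0, s1, s2, s3, s4, s5}  [seen]
{s1, s2, s3, s4, s5} --2--> {s0, s1, s2, s3, s4, s5}  [seen]
Reachable DFA states: {s0}, {s3, s4, s5}, {s4, s5}, {s0, s2, s4, s5}, {s0, s1, s2, s3, s4, s5}, {s0, s1, s2, s4, s5}, {s1, s2, s4, s5}, {s1, s2, s3, s4, s5}.

8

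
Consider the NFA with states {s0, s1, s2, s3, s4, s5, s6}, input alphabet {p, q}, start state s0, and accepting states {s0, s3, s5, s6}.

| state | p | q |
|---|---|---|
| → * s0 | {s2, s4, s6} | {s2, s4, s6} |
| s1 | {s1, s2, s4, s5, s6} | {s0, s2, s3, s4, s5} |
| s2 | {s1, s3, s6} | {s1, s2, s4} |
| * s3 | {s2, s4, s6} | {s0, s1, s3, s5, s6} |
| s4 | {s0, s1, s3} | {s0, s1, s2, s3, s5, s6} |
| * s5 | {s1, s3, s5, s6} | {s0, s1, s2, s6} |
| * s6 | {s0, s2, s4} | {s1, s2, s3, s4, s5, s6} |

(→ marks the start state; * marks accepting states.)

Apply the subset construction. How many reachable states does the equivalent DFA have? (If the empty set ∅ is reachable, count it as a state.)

Start state of the DFA: {s0}.
{s0} --p--> {s2, s4, s6}  [new]
{s0} --q--> {s2, s4, s6}  [seen]
{s2, s4, s6} --p--> {s0, s1, s2, s3, s4, s6}  [new]
{s2, s4, s6} --q--> {s0, s1, s2, s3, s4, s5, s6}  [new]
{s0, s1, s2, s3, s4, s6} --p--> {s0, s1, s2, s3, s4, s5, s6}  [seen]
{s0, s1, s2, s3, s4, s6} --q--> {s0, s1, s2, s3, s4, s5, s6}  [seen]
{s0, s1, s2, s3, s4, s5, s6} --p--> {s0, s1, s2, s3, s4, s5, s6}  [seen]
{s0, s1, s2, s3, s4, s5, s6} --q--> {s0, s1, s2, s3, s4, s5, s6}  [seen]
Reachable DFA states: {s0}, {s2, s4, s6}, {s0, s1, s2, s3, s4, s6}, {s0, s1, s2, s3, s4, s5, s6}.

4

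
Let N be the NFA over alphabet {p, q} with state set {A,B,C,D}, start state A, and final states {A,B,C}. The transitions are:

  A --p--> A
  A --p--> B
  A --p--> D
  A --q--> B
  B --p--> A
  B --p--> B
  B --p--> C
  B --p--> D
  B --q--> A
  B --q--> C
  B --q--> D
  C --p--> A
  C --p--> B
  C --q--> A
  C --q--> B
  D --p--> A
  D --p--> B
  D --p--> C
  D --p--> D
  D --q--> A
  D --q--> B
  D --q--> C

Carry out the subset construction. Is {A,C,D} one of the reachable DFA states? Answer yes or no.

yes

Start state of the DFA: {A}.
{A} --p--> {A,B,D}  [new]
{A} --q--> {B}  [new]
{A,B,D} --p--> {A,B,C,D}  [new]
{A,B,D} --q--> {A,B,C,D}  [seen]
{B} --p--> {A,B,C,D}  [seen]
{B} --q--> {A,C,D}  [new]
{A,B,C,D} --p--> {A,B,C,D}  [seen]
{A,B,C,D} --q--> {A,B,C,D}  [seen]
{A,C,D} --p--> {A,B,C,D}  [seen]
{A,C,D} --q--> {A,B,C}  [new]
{A,B,C} --p--> {A,B,C,D}  [seen]
{A,B,C} --q--> {A,B,C,D}  [seen]
Reachable DFA states: {A}, {A,B,D}, {B}, {A,B,C,D}, {A,C,D}, {A,B,C}.
{A,C,D} is among them.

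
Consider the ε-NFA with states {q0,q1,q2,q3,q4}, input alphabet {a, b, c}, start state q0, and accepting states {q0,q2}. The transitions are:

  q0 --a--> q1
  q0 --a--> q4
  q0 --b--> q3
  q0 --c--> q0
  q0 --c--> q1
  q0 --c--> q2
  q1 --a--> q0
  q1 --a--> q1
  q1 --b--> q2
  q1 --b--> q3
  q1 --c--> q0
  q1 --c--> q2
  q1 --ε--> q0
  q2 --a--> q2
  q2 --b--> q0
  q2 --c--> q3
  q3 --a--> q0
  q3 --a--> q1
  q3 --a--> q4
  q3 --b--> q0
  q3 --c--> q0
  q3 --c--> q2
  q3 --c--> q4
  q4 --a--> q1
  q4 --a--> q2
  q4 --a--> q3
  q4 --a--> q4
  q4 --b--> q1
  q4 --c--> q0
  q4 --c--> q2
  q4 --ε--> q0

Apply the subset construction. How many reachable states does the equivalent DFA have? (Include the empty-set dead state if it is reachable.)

11

Start state of the DFA: {q0} (ε-closure of the NFA start).
{q0} --a--> {q0,q1,q4}  [new]
{q0} --b--> {q3}  [new]
{q0} --c--> {q0,q1,q2}  [new]
{q0,q1,q4} --a--> {q0,q1,q2,q3,q4}  [new]
{q0,q1,q4} --b--> {q0,q1,q2,q3}  [new]
{q0,q1,q4} --c--> {q0,q1,q2}  [seen]
{q3} --a--> {q0,q1,q4}  [seen]
{q3} --b--> {q0}  [seen]
{q3} --c--> {q0,q2,q4}  [new]
{q0,q1,q2} --a--> {q0,q1,q2,q4}  [new]
{q0,q1,q2} --b--> {q0,q2,q3}  [new]
{q0,q1,q2} --c--> {q0,q1,q2,q3}  [seen]
{q0,q1,q2,q3,q4} --a--> {q0,q1,q2,q3,q4}  [seen]
{q0,q1,q2,q3,q4} --b--> {q0,q1,q2,q3}  [seen]
{q0,q1,q2,q3,q4} --c--> {q0,q1,q2,q3,q4}  [seen]
{q0,q1,q2,q3} --a--> {q0,q1,q2,q4}  [seen]
{q0,q1,q2,q3} --b--> {q0,q2,q3}  [seen]
{q0,q1,q2,q3} --c--> {q0,q1,q2,q3,q4}  [seen]
{q0,q2,q4} --a--> {q0,q1,q2,q3,q4}  [seen]
{q0,q2,q4} --b--> {q0,q1,q3}  [new]
{q0,q2,q4} --c--> {q0,q1,q2,q3}  [seen]
{q0,q1,q2,q4} --a--> {q0,q1,q2,q3,q4}  [seen]
{q0,q1,q2,q4} --b--> {q0,q1,q2,q3}  [seen]
{q0,q1,q2,q4} --c--> {q0,q1,q2,q3}  [seen]
{q0,q2,q3} --a--> {q0,q1,q2,q4}  [seen]
{q0,q2,q3} --b--> {q0,q3}  [new]
{q0,q2,q3} --c--> {q0,q1,q2,q3,q4}  [seen]
{q0,q1,q3} --a--> {q0,q1,q4}  [seen]
{q0,q1,q3} --b--> {q0,q2,q3}  [seen]
{q0,q1,q3} --c--> {q0,q1,q2,q4}  [seen]
{q0,q3} --a--> {q0,q1,q4}  [seen]
{q0,q3} --b--> {q0,q3}  [seen]
{q0,q3} --c--> {q0,q1,q2,q4}  [seen]
Reachable DFA states: {q0}, {q0,q1,q4}, {q3}, {q0,q1,q2}, {q0,q1,q2,q3,q4}, {q0,q1,q2,q3}, {q0,q2,q4}, {q0,q1,q2,q4}, {q0,q2,q3}, {q0,q1,q3}, {q0,q3}.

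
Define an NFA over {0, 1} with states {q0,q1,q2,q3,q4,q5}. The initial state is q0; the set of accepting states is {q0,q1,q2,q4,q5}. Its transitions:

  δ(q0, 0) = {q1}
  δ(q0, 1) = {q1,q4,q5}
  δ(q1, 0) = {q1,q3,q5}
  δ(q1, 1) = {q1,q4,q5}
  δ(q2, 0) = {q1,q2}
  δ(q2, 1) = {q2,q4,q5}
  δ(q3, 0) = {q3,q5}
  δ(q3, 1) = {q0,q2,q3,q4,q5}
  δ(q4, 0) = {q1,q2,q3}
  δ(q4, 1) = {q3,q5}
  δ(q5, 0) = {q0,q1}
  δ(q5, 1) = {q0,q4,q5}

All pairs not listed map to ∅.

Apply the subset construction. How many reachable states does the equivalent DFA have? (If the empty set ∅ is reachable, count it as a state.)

Start state of the DFA: {q0}.
{q0} --0--> {q1}  [new]
{q0} --1--> {q1,q4,q5}  [new]
{q1} --0--> {q1,q3,q5}  [new]
{q1} --1--> {q1,q4,q5}  [seen]
{q1,q4,q5} --0--> {q0,q1,q2,q3,q5}  [new]
{q1,q4,q5} --1--> {q0,q1,q3,q4,q5}  [new]
{q1,q3,q5} --0--> {q0,q1,q3,q5}  [new]
{q1,q3,q5} --1--> {q0,q1,q2,q3,q4,q5}  [new]
{q0,q1,q2,q3,q5} --0--> {q0,q1,q2,q3,q5}  [seen]
{q0,q1,q2,q3,q5} --1--> {q0,q1,q2,q3,q4,q5}  [seen]
{q0,q1,q3,q4,q5} --0--> {q0,q1,q2,q3,q5}  [seen]
{q0,q1,q3,q4,q5} --1--> {q0,q1,q2,q3,q4,q5}  [seen]
{q0,q1,q3,q5} --0--> {q0,q1,q3,q5}  [seen]
{q0,q1,q3,q5} --1--> {q0,q1,q2,q3,q4,q5}  [seen]
{q0,q1,q2,q3,q4,q5} --0--> {q0,q1,q2,q3,q5}  [seen]
{q0,q1,q2,q3,q4,q5} --1--> {q0,q1,q2,q3,q4,q5}  [seen]
Reachable DFA states: {q0}, {q1}, {q1,q4,q5}, {q1,q3,q5}, {q0,q1,q2,q3,q5}, {q0,q1,q3,q4,q5}, {q0,q1,q3,q5}, {q0,q1,q2,q3,q4,q5}.

8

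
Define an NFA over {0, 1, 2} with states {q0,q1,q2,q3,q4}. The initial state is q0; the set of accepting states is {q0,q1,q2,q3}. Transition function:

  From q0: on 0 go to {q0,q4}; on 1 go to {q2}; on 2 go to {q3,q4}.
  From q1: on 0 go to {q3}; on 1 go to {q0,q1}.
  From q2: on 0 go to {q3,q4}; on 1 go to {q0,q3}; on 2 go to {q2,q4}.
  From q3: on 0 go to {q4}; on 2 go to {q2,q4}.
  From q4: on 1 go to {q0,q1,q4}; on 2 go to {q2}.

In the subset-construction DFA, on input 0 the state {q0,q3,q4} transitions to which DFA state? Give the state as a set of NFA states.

{q0,q4}

δ(q0,0) = {q0,q4}; δ(q3,0) = {q4}; δ(q4,0) = ∅.
Union: {q0,q4}.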